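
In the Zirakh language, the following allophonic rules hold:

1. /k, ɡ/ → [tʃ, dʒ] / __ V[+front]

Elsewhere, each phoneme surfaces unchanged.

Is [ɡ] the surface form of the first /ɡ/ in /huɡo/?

Yes

/ɡ/ — between /u/ and /o/; rule 1 does not apply here → [ɡ].
The actual realization is [ɡ], which matches [ɡ].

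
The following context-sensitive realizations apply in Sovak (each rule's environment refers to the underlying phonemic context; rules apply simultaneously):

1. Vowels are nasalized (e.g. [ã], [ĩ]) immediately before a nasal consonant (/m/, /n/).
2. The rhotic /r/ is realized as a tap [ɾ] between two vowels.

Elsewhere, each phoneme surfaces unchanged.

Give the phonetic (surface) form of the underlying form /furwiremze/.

[furwiɾẽmze]

/f/ — not in any rule's target class → [f].
/u/ — between /f/ and /r/; rule 1 does not apply here → [u].
/r/ — between /u/ and /w/; rule 2 does not apply here → [r].
/w/ — not in any rule's target class → [w].
/i/ — between /w/ and /r/; rule 1 does not apply here → [i].
/r/ (between /i/ and /e/) occurs between two vowels → [ɾ] by rule 2.
/e/ (between /r/ and /m/): before a nasal consonant, so rule 1 applies → [ẽ].
/m/ (between /e/ and /z/): no rule targets it → [m].
/z/ stays [z].
/e/ (word-final) is in the target of rule 1 but the environment (before a nasal consonant) is not met → [e].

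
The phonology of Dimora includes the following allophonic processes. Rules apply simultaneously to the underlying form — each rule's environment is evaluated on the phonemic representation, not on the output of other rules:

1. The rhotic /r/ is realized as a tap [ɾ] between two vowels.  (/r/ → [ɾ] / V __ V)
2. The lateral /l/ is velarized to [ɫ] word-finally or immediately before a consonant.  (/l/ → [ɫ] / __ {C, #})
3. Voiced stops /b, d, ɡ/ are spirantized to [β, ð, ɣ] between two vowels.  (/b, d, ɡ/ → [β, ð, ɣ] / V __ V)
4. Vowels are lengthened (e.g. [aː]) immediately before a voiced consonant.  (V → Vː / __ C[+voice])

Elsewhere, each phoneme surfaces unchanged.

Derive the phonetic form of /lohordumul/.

[lohoːrduːmuːɫ]

/l/ (word-initial) fails the environment for rule 2, so it stays [l].
/o/ (between /l/ and /h/): rule 4 targets it, but not before a voiced consonant → unchanged [o].
/h/ stays [h].
/o/ meets the environment for rule 4 (before a voiced consonant) → [oː].
/r/ (between /o/ and /d/) fails the environment for rule 1, so it stays [r].
/d/ (between /r/ and /u/) fails the environment for rule 3, so it stays [d].
/u/ meets the environment for rule 4 (before a voiced consonant) → [uː].
/m/ (between /u/ and /u/): no rule targets it → [m].
/u/ — between /m/ and /l/, before a voiced consonant — surfaces as [uː] (rule 4).
/l/ — word-final, word-finally or immediately before a consonant — surfaces as [ɫ] (rule 2).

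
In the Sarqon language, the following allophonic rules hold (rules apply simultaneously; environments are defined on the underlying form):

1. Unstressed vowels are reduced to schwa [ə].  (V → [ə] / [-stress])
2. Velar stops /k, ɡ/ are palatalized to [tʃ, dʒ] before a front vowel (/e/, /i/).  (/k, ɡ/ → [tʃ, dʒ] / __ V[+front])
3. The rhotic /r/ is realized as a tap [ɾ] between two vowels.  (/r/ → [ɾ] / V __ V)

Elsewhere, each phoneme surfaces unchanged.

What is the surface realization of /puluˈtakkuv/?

/p/ (word-initial) is unaffected → [p].
/u/ (between /p/ and /l/): in an unstressed syllable, so rule 1 applies → [ə].
/l/ (between /u/ and /u/) is unaffected → [l].
/u/ — between /l/ and /t/, in an unstressed syllable — surfaces as [ə] (rule 1).
/t/ — not in any rule's target class → [t].
/a/ — between /t/ and /k/; rule 1 does not apply here → [a].
/k/ — between /a/ and /k/; rule 2 does not apply here → [k].
/k/ (between /k/ and /u/) is in the target of rule 2 but the environment (before a front vowel) is not met → [k].
Rule 1 applies to /u/ (between /k/ and /v/: in an unstressed syllable) → [ə].
/v/ stays [v].

[pələˈtakkəv]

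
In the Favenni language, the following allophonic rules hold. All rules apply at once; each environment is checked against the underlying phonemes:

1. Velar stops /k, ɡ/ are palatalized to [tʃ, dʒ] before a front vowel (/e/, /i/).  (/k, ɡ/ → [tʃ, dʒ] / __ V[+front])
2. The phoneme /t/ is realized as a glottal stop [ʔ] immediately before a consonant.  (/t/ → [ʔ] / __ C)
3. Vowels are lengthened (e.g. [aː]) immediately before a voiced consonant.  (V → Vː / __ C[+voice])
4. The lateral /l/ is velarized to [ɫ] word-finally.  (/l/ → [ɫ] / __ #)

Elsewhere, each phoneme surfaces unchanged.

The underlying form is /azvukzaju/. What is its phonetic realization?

[aːzvukzaːju]

Rule 3 applies to /a/ (word-initial: before a voiced consonant) → [aː].
/z/ (between /a/ and /v/): no rule targets it → [z].
/v/ (between /z/ and /u/) is unaffected → [v].
/u/ — between /v/ and /k/; rule 3 does not apply here → [u].
/k/ (between /u/ and /z/) is in the target of rule 1 but the environment (before a front vowel) is not met → [k].
/z/ stays [z].
/a/ (between /z/ and /j/): before a voiced consonant, so rule 3 applies → [aː].
/j/ (between /a/ and /u/): no rule targets it → [j].
/u/ (word-final) fails the environment for rule 3, so it stays [u].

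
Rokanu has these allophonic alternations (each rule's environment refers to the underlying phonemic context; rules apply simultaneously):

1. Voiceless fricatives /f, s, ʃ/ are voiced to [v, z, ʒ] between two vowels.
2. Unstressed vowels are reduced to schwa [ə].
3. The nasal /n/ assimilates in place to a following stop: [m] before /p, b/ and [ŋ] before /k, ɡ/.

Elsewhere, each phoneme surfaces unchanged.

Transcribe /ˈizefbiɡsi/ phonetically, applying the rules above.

/i/ (word-initial) fails the environment for rule 2, so it stays [i].
/e/ meets the environment for rule 2 (in an unstressed syllable) → [ə].
/f/ — between /e/ and /b/; rule 1 does not apply here → [f].
Rule 2 applies to /i/ (between /b/ and /ɡ/: in an unstressed syllable) → [ə].
/s/ (between /ɡ/ and /i/): rule 1 targets it, but not between two vowels → unchanged [s].
/i/ (word-final) occurs in an unstressed syllable → [ə] by rule 2.

[ˈizəfbəɡsə]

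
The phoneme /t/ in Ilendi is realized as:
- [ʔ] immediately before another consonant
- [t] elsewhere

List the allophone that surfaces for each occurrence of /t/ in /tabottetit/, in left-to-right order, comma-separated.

[t], [ʔ], [t], [t], [t]

Occurrence 1 (position 1): no conditioning environment matches → elsewhere allophone [t].
Occurrence 2 (position 5): immediately before another consonant → [ʔ].
Occurrence 3 (position 6): no conditioning environment matches → elsewhere allophone [t].
Occurrence 4 (position 8): no conditioning environment matches → elsewhere allophone [t].
Occurrence 5 (position 10): no conditioning environment matches → elsewhere allophone [t].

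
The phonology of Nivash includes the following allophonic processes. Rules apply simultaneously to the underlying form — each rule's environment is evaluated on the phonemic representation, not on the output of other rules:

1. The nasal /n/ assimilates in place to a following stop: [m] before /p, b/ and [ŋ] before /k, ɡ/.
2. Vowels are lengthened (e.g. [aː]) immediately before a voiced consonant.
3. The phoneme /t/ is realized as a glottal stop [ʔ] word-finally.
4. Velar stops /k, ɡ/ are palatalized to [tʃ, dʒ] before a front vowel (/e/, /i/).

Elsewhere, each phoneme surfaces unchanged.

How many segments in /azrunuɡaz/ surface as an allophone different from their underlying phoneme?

4

Segments that undergo a rule: /a/ → [aː] (rule 2); /u/ → [uː] (rule 2); /u/ → [uː] (rule 2); /a/ → [aː] (rule 2).
All other segments surface unchanged.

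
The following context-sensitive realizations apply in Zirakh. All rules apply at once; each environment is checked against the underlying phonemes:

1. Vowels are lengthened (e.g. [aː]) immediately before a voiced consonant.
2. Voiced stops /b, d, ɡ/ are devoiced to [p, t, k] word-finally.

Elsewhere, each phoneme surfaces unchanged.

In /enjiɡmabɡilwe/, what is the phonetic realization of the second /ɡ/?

/ɡ/ (between /b/ and /i/): rule 2 targets it, but not word-finally → unchanged [ɡ].

[ɡ]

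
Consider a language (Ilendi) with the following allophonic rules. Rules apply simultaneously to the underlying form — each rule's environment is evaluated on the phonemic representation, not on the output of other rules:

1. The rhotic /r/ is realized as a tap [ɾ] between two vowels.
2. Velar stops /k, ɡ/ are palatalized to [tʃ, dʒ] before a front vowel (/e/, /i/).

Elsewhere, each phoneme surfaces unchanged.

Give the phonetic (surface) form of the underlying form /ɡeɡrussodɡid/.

[dʒeɡrussoddʒid]

/ɡ/ meets the environment for rule 2 (before a front vowel) → [dʒ].
/e/ (between /ɡ/ and /ɡ/) is unaffected → [e].
/ɡ/ (between /e/ and /r/): rule 2 targets it, but not before a front vowel → unchanged [ɡ].
/r/ (between /ɡ/ and /u/) is in the target of rule 1 but the environment (between two vowels) is not met → [r].
/u/ — not in any rule's target class → [u].
/s/ (between /u/ and /s/) is unaffected → [s].
/s/ stays [s].
/o/ (between /s/ and /d/): no rule targets it → [o].
/d/ stays [d].
/ɡ/ — between /d/ and /i/, before a front vowel — surfaces as [dʒ] (rule 2).
/i/ — not in any rule's target class → [i].
/d/ (word-final) is unaffected → [d].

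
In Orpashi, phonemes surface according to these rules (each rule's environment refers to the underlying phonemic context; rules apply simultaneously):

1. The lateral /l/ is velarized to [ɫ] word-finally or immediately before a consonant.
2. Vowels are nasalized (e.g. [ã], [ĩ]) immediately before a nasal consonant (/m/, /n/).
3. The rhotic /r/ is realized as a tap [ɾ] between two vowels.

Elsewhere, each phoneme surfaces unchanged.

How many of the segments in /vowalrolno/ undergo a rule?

Segments that undergo a rule: /l/ → [ɫ] (rule 1); /l/ → [ɫ] (rule 1).
All other segments surface unchanged.

2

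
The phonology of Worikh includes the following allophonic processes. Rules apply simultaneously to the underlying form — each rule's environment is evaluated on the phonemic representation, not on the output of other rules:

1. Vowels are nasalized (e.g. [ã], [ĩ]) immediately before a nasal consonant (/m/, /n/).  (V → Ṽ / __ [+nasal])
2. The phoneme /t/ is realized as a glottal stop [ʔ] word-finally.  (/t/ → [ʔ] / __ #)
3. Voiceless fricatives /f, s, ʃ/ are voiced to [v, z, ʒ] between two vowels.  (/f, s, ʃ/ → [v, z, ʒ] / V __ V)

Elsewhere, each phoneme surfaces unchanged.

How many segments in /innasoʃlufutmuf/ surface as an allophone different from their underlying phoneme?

3

Segments that undergo a rule: /i/ → [ĩ] (rule 1); /s/ → [z] (rule 3); /f/ → [v] (rule 3).
All other segments surface unchanged.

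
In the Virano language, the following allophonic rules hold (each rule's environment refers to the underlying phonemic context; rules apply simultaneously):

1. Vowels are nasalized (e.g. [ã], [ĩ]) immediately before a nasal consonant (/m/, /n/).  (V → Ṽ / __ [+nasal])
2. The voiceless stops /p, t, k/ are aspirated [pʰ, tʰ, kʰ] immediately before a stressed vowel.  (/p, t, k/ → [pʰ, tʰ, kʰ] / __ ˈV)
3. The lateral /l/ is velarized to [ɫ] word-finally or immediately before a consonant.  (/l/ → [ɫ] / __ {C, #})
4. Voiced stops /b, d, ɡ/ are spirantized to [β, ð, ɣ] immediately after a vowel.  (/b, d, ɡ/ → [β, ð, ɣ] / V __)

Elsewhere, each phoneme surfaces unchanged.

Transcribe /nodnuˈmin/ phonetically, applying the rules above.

/n/ (word-initial) is unaffected → [n].
/o/ (between /n/ and /d/): rule 1 targets it, but not before a nasal consonant → unchanged [o].
/d/ (between /o/ and /n/): immediately after a vowel, so rule 4 applies → [ð].
/n/ stays [n].
/u/ — between /n/ and /m/, before a nasal consonant — surfaces as [ũ] (rule 1).
/m/ stays [m].
/i/ (between /m/ and /n/): before a nasal consonant, so rule 1 applies → [ĩ].
/n/ stays [n].

[noðnũˈmĩn]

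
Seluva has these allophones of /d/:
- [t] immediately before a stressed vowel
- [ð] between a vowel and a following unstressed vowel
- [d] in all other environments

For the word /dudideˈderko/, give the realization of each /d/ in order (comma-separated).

Occurrence 1 (position 1): no conditioning environment matches → elsewhere allophone [d].
Occurrence 2 (position 3): between a vowel and a following unstressed vowel → [ð].
Occurrence 3 (position 5): between a vowel and a following unstressed vowel → [ð].
Occurrence 4 (position 7): immediately before a stressed vowel → [t].

[d], [ð], [ð], [t]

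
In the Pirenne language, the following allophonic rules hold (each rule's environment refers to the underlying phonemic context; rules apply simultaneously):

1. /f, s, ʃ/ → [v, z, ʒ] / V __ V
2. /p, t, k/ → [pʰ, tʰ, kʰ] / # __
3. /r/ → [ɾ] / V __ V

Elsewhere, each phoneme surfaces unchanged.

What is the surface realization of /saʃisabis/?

/s/ — word-initial; rule 1 does not apply here → [s].
/a/ (between /s/ and /ʃ/): no rule targets it → [a].
Rule 1 applies to /ʃ/ (between /a/ and /i/: between two vowels) → [ʒ].
/i/ (between /ʃ/ and /s/) is unaffected → [i].
/s/ meets the environment for rule 1 (between two vowels) → [z].
/a/ (between /s/ and /b/): no rule targets it → [a].
/b/ (between /a/ and /i/): no rule targets it → [b].
/i/ stays [i].
/s/ (word-final) fails the environment for rule 1, so it stays [s].

[saʒizabis]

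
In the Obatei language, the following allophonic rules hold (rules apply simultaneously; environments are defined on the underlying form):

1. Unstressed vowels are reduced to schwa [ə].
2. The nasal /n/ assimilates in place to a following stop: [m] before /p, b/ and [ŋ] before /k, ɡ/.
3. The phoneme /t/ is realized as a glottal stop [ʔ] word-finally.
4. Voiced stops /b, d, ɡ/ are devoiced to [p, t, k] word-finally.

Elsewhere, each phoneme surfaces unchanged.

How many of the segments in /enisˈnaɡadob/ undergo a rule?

5

Segments that undergo a rule: /e/ → [ə] (rule 1); /i/ → [ə] (rule 1); /a/ → [ə] (rule 1); /o/ → [ə] (rule 1); /b/ → [p] (rule 4).
All other segments surface unchanged.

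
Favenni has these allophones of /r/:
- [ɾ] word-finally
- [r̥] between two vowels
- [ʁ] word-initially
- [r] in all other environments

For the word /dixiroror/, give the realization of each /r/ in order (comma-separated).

Occurrence 1 (position 5): between two vowels → [r̥].
Occurrence 2 (position 7): between two vowels → [r̥].
Occurrence 3 (position 9): word-finally → [ɾ].

[r̥], [r̥], [ɾ]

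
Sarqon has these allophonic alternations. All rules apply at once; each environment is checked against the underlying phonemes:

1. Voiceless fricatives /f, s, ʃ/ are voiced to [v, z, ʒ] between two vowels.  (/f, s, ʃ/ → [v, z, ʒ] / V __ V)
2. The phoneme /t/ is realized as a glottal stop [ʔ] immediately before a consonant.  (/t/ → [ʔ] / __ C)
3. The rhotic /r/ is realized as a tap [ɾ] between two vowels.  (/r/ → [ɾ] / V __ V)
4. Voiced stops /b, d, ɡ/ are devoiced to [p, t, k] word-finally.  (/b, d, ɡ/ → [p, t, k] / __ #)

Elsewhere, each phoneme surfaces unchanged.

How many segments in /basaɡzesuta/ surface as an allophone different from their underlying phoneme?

2

Segments that undergo a rule: /s/ → [z] (rule 1); /s/ → [z] (rule 1).
All other segments surface unchanged.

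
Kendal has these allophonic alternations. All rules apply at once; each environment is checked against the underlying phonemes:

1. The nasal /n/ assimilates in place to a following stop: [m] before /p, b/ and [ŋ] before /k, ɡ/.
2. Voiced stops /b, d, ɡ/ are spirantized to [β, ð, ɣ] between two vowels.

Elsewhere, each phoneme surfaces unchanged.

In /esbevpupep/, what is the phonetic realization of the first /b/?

[b]

/b/ (between /s/ and /e/): rule 2 targets it, but not between two vowels → unchanged [b].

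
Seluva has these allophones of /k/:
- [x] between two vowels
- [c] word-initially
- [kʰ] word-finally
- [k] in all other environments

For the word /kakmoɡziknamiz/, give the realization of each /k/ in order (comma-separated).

Occurrence 1 (position 1): word-initially → [c].
Occurrence 2 (position 3): no conditioning environment matches → elsewhere allophone [k].
Occurrence 3 (position 9): no conditioning environment matches → elsewhere allophone [k].

[c], [k], [k]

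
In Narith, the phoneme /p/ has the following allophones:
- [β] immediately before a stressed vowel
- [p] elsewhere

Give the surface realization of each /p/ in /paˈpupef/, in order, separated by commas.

[p], [β], [p]

Occurrence 1 (position 1): no conditioning environment matches → elsewhere allophone [p].
Occurrence 2 (position 3): immediately before a stressed vowel → [β].
Occurrence 3 (position 5): no conditioning environment matches → elsewhere allophone [p].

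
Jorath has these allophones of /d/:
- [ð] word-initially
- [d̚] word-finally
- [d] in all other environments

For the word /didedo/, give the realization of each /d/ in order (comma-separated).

[ð], [d], [d]

Occurrence 1 (position 1): word-initially → [ð].
Occurrence 2 (position 3): no conditioning environment matches → elsewhere allophone [d].
Occurrence 3 (position 5): no conditioning environment matches → elsewhere allophone [d].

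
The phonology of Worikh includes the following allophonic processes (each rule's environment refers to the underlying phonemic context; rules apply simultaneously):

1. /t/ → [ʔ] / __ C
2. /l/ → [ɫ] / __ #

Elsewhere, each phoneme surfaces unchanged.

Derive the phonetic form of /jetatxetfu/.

/t/ (between /e/ and /a/): rule 1 targets it, but not immediately before a consonant → unchanged [t].
/t/ meets the environment for rule 1 (immediately before a consonant) → [ʔ].
/t/ — between /e/ and /f/, immediately before a consonant — surfaces as [ʔ] (rule 1).

[jetaʔxeʔfu]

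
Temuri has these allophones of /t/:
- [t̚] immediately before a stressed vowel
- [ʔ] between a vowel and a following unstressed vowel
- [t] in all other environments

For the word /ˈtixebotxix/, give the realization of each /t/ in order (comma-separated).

Occurrence 1 (position 1): immediately before a stressed vowel → [t̚].
Occurrence 2 (position 7): no conditioning environment matches → elsewhere allophone [t].

[t̚], [t]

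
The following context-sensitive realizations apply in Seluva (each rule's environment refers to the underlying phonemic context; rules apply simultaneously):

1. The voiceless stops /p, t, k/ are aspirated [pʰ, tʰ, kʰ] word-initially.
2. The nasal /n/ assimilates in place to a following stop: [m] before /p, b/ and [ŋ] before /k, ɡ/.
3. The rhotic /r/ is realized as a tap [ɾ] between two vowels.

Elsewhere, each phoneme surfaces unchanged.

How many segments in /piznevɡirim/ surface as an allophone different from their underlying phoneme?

Segments that undergo a rule: /p/ → [pʰ] (rule 1); /r/ → [ɾ] (rule 3).
All other segments surface unchanged.

2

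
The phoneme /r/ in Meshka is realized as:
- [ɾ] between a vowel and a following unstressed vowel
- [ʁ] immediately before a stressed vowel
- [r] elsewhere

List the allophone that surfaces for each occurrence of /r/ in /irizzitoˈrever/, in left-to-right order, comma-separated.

Occurrence 1 (position 2): between a vowel and a following unstressed vowel → [ɾ].
Occurrence 2 (position 9): immediately before a stressed vowel → [ʁ].
Occurrence 3 (position 13): no conditioning environment matches → elsewhere allophone [r].

[ɾ], [ʁ], [r]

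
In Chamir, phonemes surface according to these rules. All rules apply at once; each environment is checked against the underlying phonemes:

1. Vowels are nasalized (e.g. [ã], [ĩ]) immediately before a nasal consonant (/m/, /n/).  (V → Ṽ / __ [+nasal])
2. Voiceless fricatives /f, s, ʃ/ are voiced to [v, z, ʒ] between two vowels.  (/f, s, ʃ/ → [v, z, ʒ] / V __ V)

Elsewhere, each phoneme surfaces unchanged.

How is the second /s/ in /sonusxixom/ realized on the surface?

/s/ — between /u/ and /x/; rule 2 does not apply here → [s].

[s]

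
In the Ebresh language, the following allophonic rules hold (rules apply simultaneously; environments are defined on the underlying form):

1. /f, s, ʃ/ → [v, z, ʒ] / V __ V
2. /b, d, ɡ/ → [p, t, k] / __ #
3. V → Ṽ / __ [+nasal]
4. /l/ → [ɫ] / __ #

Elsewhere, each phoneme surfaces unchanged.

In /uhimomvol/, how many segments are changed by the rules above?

Segments that undergo a rule: /i/ → [ĩ] (rule 3); /o/ → [õ] (rule 3); /l/ → [ɫ] (rule 4).
All other segments surface unchanged.

3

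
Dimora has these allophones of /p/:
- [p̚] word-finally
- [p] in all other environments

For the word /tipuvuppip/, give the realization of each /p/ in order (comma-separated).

Occurrence 1 (position 3): no conditioning environment matches → elsewhere allophone [p].
Occurrence 2 (position 7): no conditioning environment matches → elsewhere allophone [p].
Occurrence 3 (position 8): no conditioning environment matches → elsewhere allophone [p].
Occurrence 4 (position 10): word-finally → [p̚].

[p], [p], [p], [p̚]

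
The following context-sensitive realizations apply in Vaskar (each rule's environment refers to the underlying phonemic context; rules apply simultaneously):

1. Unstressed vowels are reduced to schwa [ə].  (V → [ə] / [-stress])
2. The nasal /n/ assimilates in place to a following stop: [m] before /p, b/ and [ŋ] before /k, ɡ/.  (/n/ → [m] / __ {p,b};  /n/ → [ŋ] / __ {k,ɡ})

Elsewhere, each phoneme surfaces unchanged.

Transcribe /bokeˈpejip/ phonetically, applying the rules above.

/b/ (word-initial) is unaffected → [b].
/o/ (between /b/ and /k/): in an unstressed syllable, so rule 1 applies → [ə].
/k/ stays [k].
/e/ (between /k/ and /p/) occurs in an unstressed syllable → [ə] by rule 1.
/p/ — not in any rule's target class → [p].
/e/ (between /p/ and /j/) fails the environment for rule 1, so it stays [e].
/j/ — not in any rule's target class → [j].
/i/ (between /j/ and /p/) occurs in an unstressed syllable → [ə] by rule 1.
/p/ — not in any rule's target class → [p].

[bəkəˈpejəp]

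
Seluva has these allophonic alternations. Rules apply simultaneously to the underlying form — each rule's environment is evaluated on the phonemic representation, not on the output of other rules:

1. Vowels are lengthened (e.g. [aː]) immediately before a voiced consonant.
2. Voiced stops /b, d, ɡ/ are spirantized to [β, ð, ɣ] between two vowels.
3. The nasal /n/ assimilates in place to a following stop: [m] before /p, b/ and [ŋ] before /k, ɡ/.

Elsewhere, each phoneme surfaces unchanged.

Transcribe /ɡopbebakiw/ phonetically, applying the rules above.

[ɡopbeːβakiːw]

/ɡ/ (word-initial): rule 2 targets it, but not between two vowels → unchanged [ɡ].
/o/ (between /ɡ/ and /p/) is in the target of rule 1 but the environment (before a voiced consonant) is not met → [o].
/p/ (between /o/ and /b/) is unaffected → [p].
/b/ — between /p/ and /e/; rule 2 does not apply here → [b].
Rule 1 applies to /e/ (between /b/ and /b/: before a voiced consonant) → [eː].
Rule 2 applies to /b/ (between /e/ and /a/: between two vowels) → [β].
/a/ (between /b/ and /k/) fails the environment for rule 1, so it stays [a].
/k/ — not in any rule's target class → [k].
/i/ meets the environment for rule 1 (before a voiced consonant) → [iː].
/w/ (word-final): no rule targets it → [w].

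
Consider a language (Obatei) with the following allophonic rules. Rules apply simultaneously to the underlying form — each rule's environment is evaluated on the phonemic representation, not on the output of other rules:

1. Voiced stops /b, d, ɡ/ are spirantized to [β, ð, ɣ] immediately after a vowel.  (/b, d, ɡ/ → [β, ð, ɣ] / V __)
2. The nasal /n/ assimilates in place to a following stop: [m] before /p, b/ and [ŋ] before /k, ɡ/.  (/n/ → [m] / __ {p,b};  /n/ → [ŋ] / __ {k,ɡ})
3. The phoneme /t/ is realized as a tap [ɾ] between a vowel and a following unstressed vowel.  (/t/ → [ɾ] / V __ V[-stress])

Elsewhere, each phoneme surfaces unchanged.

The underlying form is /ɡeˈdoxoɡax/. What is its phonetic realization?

[ɡeˈðoxoɣax]

/ɡ/ (word-initial) fails the environment for rule 1, so it stays [ɡ].
/e/ (between /ɡ/ and /d/) is unaffected → [e].
/d/ (between /e/ and /o/): immediately after a vowel, so rule 1 applies → [ð].
/o/ stays [o].
/x/ (between /o/ and /o/): no rule targets it → [x].
/o/ (between /x/ and /ɡ/): no rule targets it → [o].
/ɡ/ (between /o/ and /a/): immediately after a vowel, so rule 1 applies → [ɣ].
/a/ stays [a].
/x/ (word-final): no rule targets it → [x].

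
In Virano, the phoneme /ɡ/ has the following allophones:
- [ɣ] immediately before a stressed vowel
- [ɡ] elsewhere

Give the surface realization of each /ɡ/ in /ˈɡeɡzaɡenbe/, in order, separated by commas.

[ɣ], [ɡ], [ɡ]

Occurrence 1 (position 1): immediately before a stressed vowel → [ɣ].
Occurrence 2 (position 3): no conditioning environment matches → elsewhere allophone [ɡ].
Occurrence 3 (position 6): no conditioning environment matches → elsewhere allophone [ɡ].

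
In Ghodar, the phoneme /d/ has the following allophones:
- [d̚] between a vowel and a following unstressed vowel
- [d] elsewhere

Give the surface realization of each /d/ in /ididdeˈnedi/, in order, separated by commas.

[d̚], [d], [d], [d̚]

Occurrence 1 (position 2): between a vowel and a following unstressed vowel → [d̚].
Occurrence 2 (position 4): no conditioning environment matches → elsewhere allophone [d].
Occurrence 3 (position 5): no conditioning environment matches → elsewhere allophone [d].
Occurrence 4 (position 9): between a vowel and a following unstressed vowel → [d̚].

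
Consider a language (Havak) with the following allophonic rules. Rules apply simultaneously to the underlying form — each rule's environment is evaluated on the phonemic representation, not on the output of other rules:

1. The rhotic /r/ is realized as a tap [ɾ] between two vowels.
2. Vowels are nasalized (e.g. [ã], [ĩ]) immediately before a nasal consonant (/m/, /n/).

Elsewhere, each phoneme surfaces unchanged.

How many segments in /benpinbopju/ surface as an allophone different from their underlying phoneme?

Segments that undergo a rule: /e/ → [ẽ] (rule 2); /i/ → [ĩ] (rule 2).
All other segments surface unchanged.

2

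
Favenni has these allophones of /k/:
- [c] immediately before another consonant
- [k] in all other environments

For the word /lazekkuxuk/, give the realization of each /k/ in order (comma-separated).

Occurrence 1 (position 5): immediately before another consonant → [c].
Occurrence 2 (position 6): no conditioning environment matches → elsewhere allophone [k].
Occurrence 3 (position 10): no conditioning environment matches → elsewhere allophone [k].

[c], [k], [k]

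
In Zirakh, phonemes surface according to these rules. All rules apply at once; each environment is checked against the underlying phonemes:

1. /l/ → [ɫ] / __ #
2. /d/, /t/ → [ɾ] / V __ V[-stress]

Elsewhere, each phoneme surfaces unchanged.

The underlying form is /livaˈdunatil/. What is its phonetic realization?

/l/ — word-initial; rule 1 does not apply here → [l].
/d/ (between /a/ and /u/): rule 2 targets it, but not between a vowel and a following unstressed vowel → unchanged [d].
Rule 2 applies to /t/ (between /a/ and /i/: between a vowel and a following unstressed vowel) → [ɾ].
/l/ meets the environment for rule 1 (word-finally) → [ɫ].

[livaˈdunaɾiɫ]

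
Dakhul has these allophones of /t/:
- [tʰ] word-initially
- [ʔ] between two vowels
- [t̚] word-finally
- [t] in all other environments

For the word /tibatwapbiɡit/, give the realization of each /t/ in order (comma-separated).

Occurrence 1 (position 1): word-initially → [tʰ].
Occurrence 2 (position 5): no conditioning environment matches → elsewhere allophone [t].
Occurrence 3 (position 13): word-finally → [t̚].

[tʰ], [t], [t̚]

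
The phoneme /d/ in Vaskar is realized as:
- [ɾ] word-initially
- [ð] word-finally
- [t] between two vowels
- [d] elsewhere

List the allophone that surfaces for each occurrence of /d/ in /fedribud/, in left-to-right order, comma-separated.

Occurrence 1 (position 3): no conditioning environment matches → elsewhere allophone [d].
Occurrence 2 (position 8): word-finally → [ð].

[d], [ð]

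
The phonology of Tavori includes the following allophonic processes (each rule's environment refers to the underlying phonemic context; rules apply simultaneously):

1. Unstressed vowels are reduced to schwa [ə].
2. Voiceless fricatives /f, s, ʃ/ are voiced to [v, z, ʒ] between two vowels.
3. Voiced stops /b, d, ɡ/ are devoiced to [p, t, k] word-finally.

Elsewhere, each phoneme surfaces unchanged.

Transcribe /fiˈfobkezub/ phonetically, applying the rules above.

[fəˈvobkəzəp]

/f/ (word-initial) fails the environment for rule 2, so it stays [f].
Rule 1 applies to /i/ (between /f/ and /f/: in an unstressed syllable) → [ə].
/f/ (between /i/ and /o/): between two vowels, so rule 2 applies → [v].
/o/ (between /f/ and /b/) fails the environment for rule 1, so it stays [o].
/b/ (between /o/ and /k/) is in the target of rule 3 but the environment (word-finally) is not met → [b].
/k/ stays [k].
Rule 1 applies to /e/ (between /k/ and /z/: in an unstressed syllable) → [ə].
/z/ (between /e/ and /u/) is unaffected → [z].
Rule 1 applies to /u/ (between /z/ and /b/: in an unstressed syllable) → [ə].
/b/ meets the environment for rule 3 (word-finally) → [p].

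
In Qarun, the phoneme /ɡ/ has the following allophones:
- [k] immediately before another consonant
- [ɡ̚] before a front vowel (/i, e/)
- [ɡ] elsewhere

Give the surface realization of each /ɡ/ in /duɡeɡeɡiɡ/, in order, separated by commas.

[ɡ̚], [ɡ̚], [ɡ̚], [ɡ]

Occurrence 1 (position 3): before a front vowel (/i, e/) → [ɡ̚].
Occurrence 2 (position 5): before a front vowel (/i, e/) → [ɡ̚].
Occurrence 3 (position 7): before a front vowel (/i, e/) → [ɡ̚].
Occurrence 4 (position 9): no conditioning environment matches → elsewhere allophone [ɡ].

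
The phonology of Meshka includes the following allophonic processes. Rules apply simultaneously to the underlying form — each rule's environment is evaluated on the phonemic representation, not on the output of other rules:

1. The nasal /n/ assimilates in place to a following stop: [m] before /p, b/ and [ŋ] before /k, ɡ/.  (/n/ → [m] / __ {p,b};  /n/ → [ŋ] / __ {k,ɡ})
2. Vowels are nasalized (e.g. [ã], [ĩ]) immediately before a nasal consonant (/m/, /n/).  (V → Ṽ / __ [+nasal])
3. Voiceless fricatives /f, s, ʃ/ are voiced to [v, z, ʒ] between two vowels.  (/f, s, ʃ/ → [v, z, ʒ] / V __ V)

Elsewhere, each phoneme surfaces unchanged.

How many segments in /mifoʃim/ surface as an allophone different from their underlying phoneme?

3

Segments that undergo a rule: /f/ → [v] (rule 3); /ʃ/ → [ʒ] (rule 3); /i/ → [ĩ] (rule 2).
All other segments surface unchanged.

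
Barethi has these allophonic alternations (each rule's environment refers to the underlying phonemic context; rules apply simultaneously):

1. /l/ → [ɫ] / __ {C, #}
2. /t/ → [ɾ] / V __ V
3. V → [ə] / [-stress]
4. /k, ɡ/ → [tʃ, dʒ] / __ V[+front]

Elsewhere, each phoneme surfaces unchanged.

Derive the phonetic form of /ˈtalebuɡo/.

/t/ (word-initial): rule 2 targets it, but not between two vowels → unchanged [t].
/a/ — between /t/ and /l/; rule 3 does not apply here → [a].
/l/ — between /a/ and /e/; rule 1 does not apply here → [l].
Rule 3 applies to /e/ (between /l/ and /b/: in an unstressed syllable) → [ə].
/u/ — between /b/ and /ɡ/, in an unstressed syllable — surfaces as [ə] (rule 3).
/ɡ/ (between /u/ and /o/) is in the target of rule 4 but the environment (before a front vowel) is not met → [ɡ].
/o/ — word-final, in an unstressed syllable — surfaces as [ə] (rule 3).

[ˈtaləbəɡə]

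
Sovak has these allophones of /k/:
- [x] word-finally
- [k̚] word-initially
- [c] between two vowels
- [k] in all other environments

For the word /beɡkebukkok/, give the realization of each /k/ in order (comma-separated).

[k], [k], [k], [x]

Occurrence 1 (position 4): no conditioning environment matches → elsewhere allophone [k].
Occurrence 2 (position 8): no conditioning environment matches → elsewhere allophone [k].
Occurrence 3 (position 9): no conditioning environment matches → elsewhere allophone [k].
Occurrence 4 (position 11): word-finally → [x].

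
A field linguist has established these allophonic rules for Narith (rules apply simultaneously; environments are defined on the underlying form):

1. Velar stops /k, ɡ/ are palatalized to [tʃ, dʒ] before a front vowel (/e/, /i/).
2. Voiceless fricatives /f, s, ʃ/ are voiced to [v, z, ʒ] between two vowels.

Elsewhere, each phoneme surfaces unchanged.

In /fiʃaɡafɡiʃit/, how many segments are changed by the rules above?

Segments that undergo a rule: /ʃ/ → [ʒ] (rule 2); /ɡ/ → [dʒ] (rule 1); /ʃ/ → [ʒ] (rule 2).
All other segments surface unchanged.

3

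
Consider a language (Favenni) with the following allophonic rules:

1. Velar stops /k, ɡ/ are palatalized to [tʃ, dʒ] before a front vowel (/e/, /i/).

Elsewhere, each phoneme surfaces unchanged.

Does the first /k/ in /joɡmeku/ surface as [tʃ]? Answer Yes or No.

/k/ (between /e/ and /u/) is in the target of rule 1 but the environment (before a front vowel) is not met → [k].
The actual realization is [k], not [tʃ].

No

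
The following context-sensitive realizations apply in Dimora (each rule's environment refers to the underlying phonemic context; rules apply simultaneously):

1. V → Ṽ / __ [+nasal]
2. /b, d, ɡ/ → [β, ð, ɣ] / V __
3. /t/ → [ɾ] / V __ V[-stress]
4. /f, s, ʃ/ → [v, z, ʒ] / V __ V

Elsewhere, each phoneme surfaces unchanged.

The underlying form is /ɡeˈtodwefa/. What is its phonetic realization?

/ɡ/ (word-initial): rule 2 targets it, but not immediately after a vowel → unchanged [ɡ].
/e/ (between /ɡ/ and /t/) fails the environment for rule 1, so it stays [e].
/t/ (between /e/ and /o/): rule 3 targets it, but not between a vowel and a following unstressed vowel → unchanged [t].
/o/ — between /t/ and /d/; rule 1 does not apply here → [o].
/d/ (between /o/ and /w/) occurs immediately after a vowel → [ð] by rule 2.
/w/ stays [w].
/e/ (between /w/ and /f/) is in the target of rule 1 but the environment (before a nasal consonant) is not met → [e].
/f/ (between /e/ and /a/): between two vowels, so rule 4 applies → [v].
/a/ — word-final; rule 1 does not apply here → [a].

[ɡeˈtoðweva]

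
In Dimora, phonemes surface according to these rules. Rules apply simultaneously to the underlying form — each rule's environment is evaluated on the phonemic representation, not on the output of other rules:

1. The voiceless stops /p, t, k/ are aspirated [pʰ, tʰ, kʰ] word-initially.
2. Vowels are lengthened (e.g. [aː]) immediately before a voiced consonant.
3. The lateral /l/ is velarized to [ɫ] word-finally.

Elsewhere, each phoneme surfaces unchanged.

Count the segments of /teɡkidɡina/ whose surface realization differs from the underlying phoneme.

Segments that undergo a rule: /t/ → [tʰ] (rule 1); /e/ → [eː] (rule 2); /i/ → [iː] (rule 2); /i/ → [iː] (rule 2).
All other segments surface unchanged.

4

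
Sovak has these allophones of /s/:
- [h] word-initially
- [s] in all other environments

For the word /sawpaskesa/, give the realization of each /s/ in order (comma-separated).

Occurrence 1 (position 1): word-initially → [h].
Occurrence 2 (position 6): no conditioning environment matches → elsewhere allophone [s].
Occurrence 3 (position 9): no conditioning environment matches → elsewhere allophone [s].

[h], [s], [s]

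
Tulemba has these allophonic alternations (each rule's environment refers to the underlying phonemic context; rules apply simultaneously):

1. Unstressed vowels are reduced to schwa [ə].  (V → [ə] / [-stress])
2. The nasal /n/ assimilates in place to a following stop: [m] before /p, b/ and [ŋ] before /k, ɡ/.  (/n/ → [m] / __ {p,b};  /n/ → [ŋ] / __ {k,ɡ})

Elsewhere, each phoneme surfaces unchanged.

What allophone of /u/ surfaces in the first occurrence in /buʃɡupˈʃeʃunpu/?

/u/ meets the environment for rule 1 (in an unstressed syllable) → [ə].

[ə]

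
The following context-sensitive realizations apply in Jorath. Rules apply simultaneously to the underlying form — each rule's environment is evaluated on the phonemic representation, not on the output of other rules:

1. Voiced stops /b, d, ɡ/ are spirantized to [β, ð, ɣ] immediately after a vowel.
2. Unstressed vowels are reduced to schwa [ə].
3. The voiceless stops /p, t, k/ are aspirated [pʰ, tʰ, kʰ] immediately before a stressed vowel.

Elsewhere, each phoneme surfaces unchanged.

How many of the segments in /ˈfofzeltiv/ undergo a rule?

Segments that undergo a rule: /e/ → [ə] (rule 2); /i/ → [ə] (rule 2).
All other segments surface unchanged.

2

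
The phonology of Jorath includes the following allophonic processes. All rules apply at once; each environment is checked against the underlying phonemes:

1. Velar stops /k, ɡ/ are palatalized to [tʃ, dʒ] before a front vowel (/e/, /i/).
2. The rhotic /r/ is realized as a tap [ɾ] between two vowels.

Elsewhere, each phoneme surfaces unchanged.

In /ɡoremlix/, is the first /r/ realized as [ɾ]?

Yes

/r/ meets the environment for rule 2 (between two vowels) → [ɾ].
The actual realization is [ɾ], which matches [ɾ].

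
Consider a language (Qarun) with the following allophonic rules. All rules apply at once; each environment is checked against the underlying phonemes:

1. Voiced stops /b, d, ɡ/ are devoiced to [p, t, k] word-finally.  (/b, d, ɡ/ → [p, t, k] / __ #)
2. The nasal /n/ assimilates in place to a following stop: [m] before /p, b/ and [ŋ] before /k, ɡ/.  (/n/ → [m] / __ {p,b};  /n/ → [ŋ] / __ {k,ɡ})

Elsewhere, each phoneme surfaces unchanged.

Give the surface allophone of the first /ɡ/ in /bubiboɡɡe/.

/ɡ/ (between /o/ and /ɡ/) is in the target of rule 1 but the environment (word-finally) is not met → [ɡ].

[ɡ]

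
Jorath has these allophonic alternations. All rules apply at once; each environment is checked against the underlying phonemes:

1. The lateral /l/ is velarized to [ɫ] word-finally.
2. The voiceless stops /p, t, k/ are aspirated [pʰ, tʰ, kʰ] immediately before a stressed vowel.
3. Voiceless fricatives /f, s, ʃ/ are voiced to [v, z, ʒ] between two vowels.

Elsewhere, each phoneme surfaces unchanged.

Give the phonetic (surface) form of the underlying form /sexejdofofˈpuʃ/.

/s/ (word-initial) is in the target of rule 3 but the environment (between two vowels) is not met → [s].
/e/ (between /s/ and /x/): no rule targets it → [e].
/x/ stays [x].
/e/ — not in any rule's target class → [e].
/j/ stays [j].
/d/ (between /j/ and /o/) is unaffected → [d].
/o/ stays [o].
/f/ — between /o/ and /o/, between two vowels — surfaces as [v] (rule 3).
/o/ (between /f/ and /f/): no rule targets it → [o].
/f/ — between /o/ and /p/; rule 3 does not apply here → [f].
/p/ meets the environment for rule 2 (immediately before a stressed vowel) → [pʰ].
/u/ (between /p/ and /ʃ/): no rule targets it → [u].
/ʃ/ (word-final) is in the target of rule 3 but the environment (between two vowels) is not met → [ʃ].

[sexejdovofˈpʰuʃ]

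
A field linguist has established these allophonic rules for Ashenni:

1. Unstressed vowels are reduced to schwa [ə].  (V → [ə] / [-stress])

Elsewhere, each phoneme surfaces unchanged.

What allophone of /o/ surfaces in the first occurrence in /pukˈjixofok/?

/o/ (between /x/ and /f/): in an unstressed syllable, so rule 1 applies → [ə].

[ə]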